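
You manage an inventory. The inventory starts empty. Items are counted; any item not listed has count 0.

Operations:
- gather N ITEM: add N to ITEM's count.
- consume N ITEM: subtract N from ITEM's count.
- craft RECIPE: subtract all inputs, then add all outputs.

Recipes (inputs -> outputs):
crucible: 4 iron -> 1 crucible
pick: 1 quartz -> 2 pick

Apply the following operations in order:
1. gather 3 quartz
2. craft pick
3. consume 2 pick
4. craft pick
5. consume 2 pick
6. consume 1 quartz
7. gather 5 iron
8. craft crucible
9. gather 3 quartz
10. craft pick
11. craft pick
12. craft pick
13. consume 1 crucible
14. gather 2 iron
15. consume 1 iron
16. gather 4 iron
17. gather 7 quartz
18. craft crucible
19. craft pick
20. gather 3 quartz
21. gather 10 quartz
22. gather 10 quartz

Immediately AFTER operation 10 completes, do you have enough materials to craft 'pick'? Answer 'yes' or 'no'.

Answer: yes

Derivation:
After 1 (gather 3 quartz): quartz=3
After 2 (craft pick): pick=2 quartz=2
After 3 (consume 2 pick): quartz=2
After 4 (craft pick): pick=2 quartz=1
After 5 (consume 2 pick): quartz=1
After 6 (consume 1 quartz): (empty)
After 7 (gather 5 iron): iron=5
After 8 (craft crucible): crucible=1 iron=1
After 9 (gather 3 quartz): crucible=1 iron=1 quartz=3
After 10 (craft pick): crucible=1 iron=1 pick=2 quartz=2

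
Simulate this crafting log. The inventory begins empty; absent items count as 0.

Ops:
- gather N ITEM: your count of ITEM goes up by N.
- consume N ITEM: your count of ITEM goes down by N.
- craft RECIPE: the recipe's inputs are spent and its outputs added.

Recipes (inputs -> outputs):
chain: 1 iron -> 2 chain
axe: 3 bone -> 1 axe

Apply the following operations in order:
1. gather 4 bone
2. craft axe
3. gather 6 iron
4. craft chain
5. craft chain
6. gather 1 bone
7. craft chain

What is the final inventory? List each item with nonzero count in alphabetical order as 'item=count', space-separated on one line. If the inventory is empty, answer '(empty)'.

Answer: axe=1 bone=2 chain=6 iron=3

Derivation:
After 1 (gather 4 bone): bone=4
After 2 (craft axe): axe=1 bone=1
After 3 (gather 6 iron): axe=1 bone=1 iron=6
After 4 (craft chain): axe=1 bone=1 chain=2 iron=5
After 5 (craft chain): axe=1 bone=1 chain=4 iron=4
After 6 (gather 1 bone): axe=1 bone=2 chain=4 iron=4
After 7 (craft chain): axe=1 bone=2 chain=6 iron=3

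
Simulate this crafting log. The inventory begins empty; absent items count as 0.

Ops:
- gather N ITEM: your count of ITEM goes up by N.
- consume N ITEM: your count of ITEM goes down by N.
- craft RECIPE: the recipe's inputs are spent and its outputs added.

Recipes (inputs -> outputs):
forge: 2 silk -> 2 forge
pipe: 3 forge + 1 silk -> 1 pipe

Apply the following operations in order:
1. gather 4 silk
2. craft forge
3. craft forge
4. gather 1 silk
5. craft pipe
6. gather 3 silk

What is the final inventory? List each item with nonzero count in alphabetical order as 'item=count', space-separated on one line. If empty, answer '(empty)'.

Answer: forge=1 pipe=1 silk=3

Derivation:
After 1 (gather 4 silk): silk=4
After 2 (craft forge): forge=2 silk=2
After 3 (craft forge): forge=4
After 4 (gather 1 silk): forge=4 silk=1
After 5 (craft pipe): forge=1 pipe=1
After 6 (gather 3 silk): forge=1 pipe=1 silk=3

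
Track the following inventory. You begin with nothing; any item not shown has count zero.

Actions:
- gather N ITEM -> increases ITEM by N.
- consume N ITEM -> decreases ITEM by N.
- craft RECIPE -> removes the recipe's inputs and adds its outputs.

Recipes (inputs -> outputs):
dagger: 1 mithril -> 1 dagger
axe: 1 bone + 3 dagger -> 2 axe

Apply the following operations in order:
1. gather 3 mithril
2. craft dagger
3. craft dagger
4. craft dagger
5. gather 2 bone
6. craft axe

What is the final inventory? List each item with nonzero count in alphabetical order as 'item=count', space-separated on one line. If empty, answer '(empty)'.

After 1 (gather 3 mithril): mithril=3
After 2 (craft dagger): dagger=1 mithril=2
After 3 (craft dagger): dagger=2 mithril=1
After 4 (craft dagger): dagger=3
After 5 (gather 2 bone): bone=2 dagger=3
After 6 (craft axe): axe=2 bone=1

Answer: axe=2 bone=1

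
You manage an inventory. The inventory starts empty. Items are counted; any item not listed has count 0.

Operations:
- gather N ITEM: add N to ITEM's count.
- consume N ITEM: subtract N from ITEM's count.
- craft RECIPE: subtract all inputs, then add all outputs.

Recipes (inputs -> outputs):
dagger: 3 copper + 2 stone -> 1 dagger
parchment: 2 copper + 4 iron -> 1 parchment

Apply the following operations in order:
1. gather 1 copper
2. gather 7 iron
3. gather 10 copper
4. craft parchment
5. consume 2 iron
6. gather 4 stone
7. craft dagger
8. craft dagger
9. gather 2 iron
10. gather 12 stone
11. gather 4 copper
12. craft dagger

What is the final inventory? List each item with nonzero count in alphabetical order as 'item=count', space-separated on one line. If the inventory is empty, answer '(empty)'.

After 1 (gather 1 copper): copper=1
After 2 (gather 7 iron): copper=1 iron=7
After 3 (gather 10 copper): copper=11 iron=7
After 4 (craft parchment): copper=9 iron=3 parchment=1
After 5 (consume 2 iron): copper=9 iron=1 parchment=1
After 6 (gather 4 stone): copper=9 iron=1 parchment=1 stone=4
After 7 (craft dagger): copper=6 dagger=1 iron=1 parchment=1 stone=2
After 8 (craft dagger): copper=3 dagger=2 iron=1 parchment=1
After 9 (gather 2 iron): copper=3 dagger=2 iron=3 parchment=1
After 10 (gather 12 stone): copper=3 dagger=2 iron=3 parchment=1 stone=12
After 11 (gather 4 copper): copper=7 dagger=2 iron=3 parchment=1 stone=12
After 12 (craft dagger): copper=4 dagger=3 iron=3 parchment=1 stone=10

Answer: copper=4 dagger=3 iron=3 parchment=1 stone=10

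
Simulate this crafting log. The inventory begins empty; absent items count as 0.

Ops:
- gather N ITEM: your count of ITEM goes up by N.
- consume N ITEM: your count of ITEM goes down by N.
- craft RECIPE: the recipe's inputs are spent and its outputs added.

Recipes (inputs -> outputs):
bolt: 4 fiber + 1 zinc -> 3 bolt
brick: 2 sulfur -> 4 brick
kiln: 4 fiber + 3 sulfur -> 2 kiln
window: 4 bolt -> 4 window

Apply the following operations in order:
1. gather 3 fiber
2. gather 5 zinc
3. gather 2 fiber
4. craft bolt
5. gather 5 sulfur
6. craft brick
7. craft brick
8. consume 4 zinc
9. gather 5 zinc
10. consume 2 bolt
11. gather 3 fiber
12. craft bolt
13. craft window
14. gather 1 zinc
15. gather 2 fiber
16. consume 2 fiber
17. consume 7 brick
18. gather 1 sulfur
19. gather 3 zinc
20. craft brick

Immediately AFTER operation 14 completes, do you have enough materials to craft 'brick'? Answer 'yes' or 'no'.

After 1 (gather 3 fiber): fiber=3
After 2 (gather 5 zinc): fiber=3 zinc=5
After 3 (gather 2 fiber): fiber=5 zinc=5
After 4 (craft bolt): bolt=3 fiber=1 zinc=4
After 5 (gather 5 sulfur): bolt=3 fiber=1 sulfur=5 zinc=4
After 6 (craft brick): bolt=3 brick=4 fiber=1 sulfur=3 zinc=4
After 7 (craft brick): bolt=3 brick=8 fiber=1 sulfur=1 zinc=4
After 8 (consume 4 zinc): bolt=3 brick=8 fiber=1 sulfur=1
After 9 (gather 5 zinc): bolt=3 brick=8 fiber=1 sulfur=1 zinc=5
After 10 (consume 2 bolt): bolt=1 brick=8 fiber=1 sulfur=1 zinc=5
After 11 (gather 3 fiber): bolt=1 brick=8 fiber=4 sulfur=1 zinc=5
After 12 (craft bolt): bolt=4 brick=8 sulfur=1 zinc=4
After 13 (craft window): brick=8 sulfur=1 window=4 zinc=4
After 14 (gather 1 zinc): brick=8 sulfur=1 window=4 zinc=5

Answer: no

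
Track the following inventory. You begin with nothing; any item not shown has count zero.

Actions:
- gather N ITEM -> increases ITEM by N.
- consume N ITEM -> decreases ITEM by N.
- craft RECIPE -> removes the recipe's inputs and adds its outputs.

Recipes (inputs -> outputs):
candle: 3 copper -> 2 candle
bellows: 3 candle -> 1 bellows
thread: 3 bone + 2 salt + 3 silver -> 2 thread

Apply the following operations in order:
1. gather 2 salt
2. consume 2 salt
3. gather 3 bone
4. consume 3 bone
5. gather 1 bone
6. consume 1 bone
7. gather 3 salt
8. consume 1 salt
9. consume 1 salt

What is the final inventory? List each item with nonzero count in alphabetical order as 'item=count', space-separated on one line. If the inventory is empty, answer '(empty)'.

Answer: salt=1

Derivation:
After 1 (gather 2 salt): salt=2
After 2 (consume 2 salt): (empty)
After 3 (gather 3 bone): bone=3
After 4 (consume 3 bone): (empty)
After 5 (gather 1 bone): bone=1
After 6 (consume 1 bone): (empty)
After 7 (gather 3 salt): salt=3
After 8 (consume 1 salt): salt=2
After 9 (consume 1 salt): salt=1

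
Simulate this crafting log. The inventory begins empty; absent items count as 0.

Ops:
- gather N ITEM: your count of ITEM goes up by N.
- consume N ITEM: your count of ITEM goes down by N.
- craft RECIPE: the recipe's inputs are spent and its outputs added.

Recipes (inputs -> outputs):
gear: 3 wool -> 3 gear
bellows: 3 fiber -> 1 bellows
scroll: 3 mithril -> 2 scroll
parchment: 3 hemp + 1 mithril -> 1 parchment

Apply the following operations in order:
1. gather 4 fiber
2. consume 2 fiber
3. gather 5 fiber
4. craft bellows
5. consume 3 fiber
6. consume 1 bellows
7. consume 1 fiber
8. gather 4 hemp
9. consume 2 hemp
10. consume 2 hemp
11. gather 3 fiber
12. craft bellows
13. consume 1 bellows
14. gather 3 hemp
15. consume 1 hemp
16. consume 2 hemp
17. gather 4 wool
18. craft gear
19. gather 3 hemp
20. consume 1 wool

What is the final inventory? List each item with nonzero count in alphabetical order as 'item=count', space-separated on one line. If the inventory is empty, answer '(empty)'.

After 1 (gather 4 fiber): fiber=4
After 2 (consume 2 fiber): fiber=2
After 3 (gather 5 fiber): fiber=7
After 4 (craft bellows): bellows=1 fiber=4
After 5 (consume 3 fiber): bellows=1 fiber=1
After 6 (consume 1 bellows): fiber=1
After 7 (consume 1 fiber): (empty)
After 8 (gather 4 hemp): hemp=4
After 9 (consume 2 hemp): hemp=2
After 10 (consume 2 hemp): (empty)
After 11 (gather 3 fiber): fiber=3
After 12 (craft bellows): bellows=1
After 13 (consume 1 bellows): (empty)
After 14 (gather 3 hemp): hemp=3
After 15 (consume 1 hemp): hemp=2
After 16 (consume 2 hemp): (empty)
After 17 (gather 4 wool): wool=4
After 18 (craft gear): gear=3 wool=1
After 19 (gather 3 hemp): gear=3 hemp=3 wool=1
After 20 (consume 1 wool): gear=3 hemp=3

Answer: gear=3 hemp=3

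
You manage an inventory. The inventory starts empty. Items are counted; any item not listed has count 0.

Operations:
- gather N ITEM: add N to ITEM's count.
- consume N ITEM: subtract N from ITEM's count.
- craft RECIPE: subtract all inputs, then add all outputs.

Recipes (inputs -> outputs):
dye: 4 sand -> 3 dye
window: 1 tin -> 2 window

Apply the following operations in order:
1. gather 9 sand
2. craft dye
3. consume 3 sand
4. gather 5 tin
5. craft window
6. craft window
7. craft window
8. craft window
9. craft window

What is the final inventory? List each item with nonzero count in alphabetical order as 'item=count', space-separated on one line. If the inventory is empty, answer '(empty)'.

Answer: dye=3 sand=2 window=10

Derivation:
After 1 (gather 9 sand): sand=9
After 2 (craft dye): dye=3 sand=5
After 3 (consume 3 sand): dye=3 sand=2
After 4 (gather 5 tin): dye=3 sand=2 tin=5
After 5 (craft window): dye=3 sand=2 tin=4 window=2
After 6 (craft window): dye=3 sand=2 tin=3 window=4
After 7 (craft window): dye=3 sand=2 tin=2 window=6
After 8 (craft window): dye=3 sand=2 tin=1 window=8
After 9 (craft window): dye=3 sand=2 window=10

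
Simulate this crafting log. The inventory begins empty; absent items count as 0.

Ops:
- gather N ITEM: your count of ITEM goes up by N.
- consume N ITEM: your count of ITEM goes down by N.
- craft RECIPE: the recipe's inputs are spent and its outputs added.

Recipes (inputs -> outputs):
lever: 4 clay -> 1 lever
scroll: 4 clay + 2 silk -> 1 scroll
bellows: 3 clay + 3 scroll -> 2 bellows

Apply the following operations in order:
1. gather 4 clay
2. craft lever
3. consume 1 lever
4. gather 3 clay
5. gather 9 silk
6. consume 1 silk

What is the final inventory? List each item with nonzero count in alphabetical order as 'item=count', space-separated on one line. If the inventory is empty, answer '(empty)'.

After 1 (gather 4 clay): clay=4
After 2 (craft lever): lever=1
After 3 (consume 1 lever): (empty)
After 4 (gather 3 clay): clay=3
After 5 (gather 9 silk): clay=3 silk=9
After 6 (consume 1 silk): clay=3 silk=8

Answer: clay=3 silk=8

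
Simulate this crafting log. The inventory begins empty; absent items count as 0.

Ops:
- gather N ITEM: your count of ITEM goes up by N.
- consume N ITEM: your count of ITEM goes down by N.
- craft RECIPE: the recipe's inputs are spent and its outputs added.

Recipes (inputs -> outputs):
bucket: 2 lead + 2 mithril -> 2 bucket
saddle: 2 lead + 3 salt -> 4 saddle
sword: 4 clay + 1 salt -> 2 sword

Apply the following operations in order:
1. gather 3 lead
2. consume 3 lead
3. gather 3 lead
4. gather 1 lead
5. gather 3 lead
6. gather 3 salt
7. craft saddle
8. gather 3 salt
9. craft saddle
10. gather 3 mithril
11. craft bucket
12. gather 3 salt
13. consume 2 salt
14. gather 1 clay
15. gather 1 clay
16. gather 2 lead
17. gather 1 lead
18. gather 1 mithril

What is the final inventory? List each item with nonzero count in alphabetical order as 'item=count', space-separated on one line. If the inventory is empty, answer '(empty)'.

Answer: bucket=2 clay=2 lead=4 mithril=2 saddle=8 salt=1

Derivation:
After 1 (gather 3 lead): lead=3
After 2 (consume 3 lead): (empty)
After 3 (gather 3 lead): lead=3
After 4 (gather 1 lead): lead=4
After 5 (gather 3 lead): lead=7
After 6 (gather 3 salt): lead=7 salt=3
After 7 (craft saddle): lead=5 saddle=4
After 8 (gather 3 salt): lead=5 saddle=4 salt=3
After 9 (craft saddle): lead=3 saddle=8
After 10 (gather 3 mithril): lead=3 mithril=3 saddle=8
After 11 (craft bucket): bucket=2 lead=1 mithril=1 saddle=8
After 12 (gather 3 salt): bucket=2 lead=1 mithril=1 saddle=8 salt=3
After 13 (consume 2 salt): bucket=2 lead=1 mithril=1 saddle=8 salt=1
After 14 (gather 1 clay): bucket=2 clay=1 lead=1 mithril=1 saddle=8 salt=1
After 15 (gather 1 clay): bucket=2 clay=2 lead=1 mithril=1 saddle=8 salt=1
After 16 (gather 2 lead): bucket=2 clay=2 lead=3 mithril=1 saddle=8 salt=1
After 17 (gather 1 lead): bucket=2 clay=2 lead=4 mithril=1 saddle=8 salt=1
After 18 (gather 1 mithril): bucket=2 clay=2 lead=4 mithril=2 saddle=8 salt=1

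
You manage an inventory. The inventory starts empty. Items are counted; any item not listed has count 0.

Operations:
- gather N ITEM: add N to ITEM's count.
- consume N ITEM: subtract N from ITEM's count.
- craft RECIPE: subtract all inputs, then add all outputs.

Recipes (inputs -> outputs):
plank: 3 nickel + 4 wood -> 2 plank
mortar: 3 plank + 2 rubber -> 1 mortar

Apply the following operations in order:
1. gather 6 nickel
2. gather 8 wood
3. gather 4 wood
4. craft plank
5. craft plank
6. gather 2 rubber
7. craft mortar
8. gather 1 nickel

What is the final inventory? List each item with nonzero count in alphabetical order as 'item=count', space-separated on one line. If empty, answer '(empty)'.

After 1 (gather 6 nickel): nickel=6
After 2 (gather 8 wood): nickel=6 wood=8
After 3 (gather 4 wood): nickel=6 wood=12
After 4 (craft plank): nickel=3 plank=2 wood=8
After 5 (craft plank): plank=4 wood=4
After 6 (gather 2 rubber): plank=4 rubber=2 wood=4
After 7 (craft mortar): mortar=1 plank=1 wood=4
After 8 (gather 1 nickel): mortar=1 nickel=1 plank=1 wood=4

Answer: mortar=1 nickel=1 plank=1 wood=4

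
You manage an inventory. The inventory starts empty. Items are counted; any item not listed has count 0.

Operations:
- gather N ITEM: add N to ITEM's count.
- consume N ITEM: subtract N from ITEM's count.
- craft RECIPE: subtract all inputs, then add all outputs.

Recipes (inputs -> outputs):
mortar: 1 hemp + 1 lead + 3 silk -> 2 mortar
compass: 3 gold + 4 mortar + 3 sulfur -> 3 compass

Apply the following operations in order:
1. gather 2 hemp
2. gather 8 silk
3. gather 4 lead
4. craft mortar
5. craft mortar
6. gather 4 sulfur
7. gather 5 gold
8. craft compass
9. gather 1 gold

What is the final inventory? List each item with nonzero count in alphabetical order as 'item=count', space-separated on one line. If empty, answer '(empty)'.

After 1 (gather 2 hemp): hemp=2
After 2 (gather 8 silk): hemp=2 silk=8
After 3 (gather 4 lead): hemp=2 lead=4 silk=8
After 4 (craft mortar): hemp=1 lead=3 mortar=2 silk=5
After 5 (craft mortar): lead=2 mortar=4 silk=2
After 6 (gather 4 sulfur): lead=2 mortar=4 silk=2 sulfur=4
After 7 (gather 5 gold): gold=5 lead=2 mortar=4 silk=2 sulfur=4
After 8 (craft compass): compass=3 gold=2 lead=2 silk=2 sulfur=1
After 9 (gather 1 gold): compass=3 gold=3 lead=2 silk=2 sulfur=1

Answer: compass=3 gold=3 lead=2 silk=2 sulfur=1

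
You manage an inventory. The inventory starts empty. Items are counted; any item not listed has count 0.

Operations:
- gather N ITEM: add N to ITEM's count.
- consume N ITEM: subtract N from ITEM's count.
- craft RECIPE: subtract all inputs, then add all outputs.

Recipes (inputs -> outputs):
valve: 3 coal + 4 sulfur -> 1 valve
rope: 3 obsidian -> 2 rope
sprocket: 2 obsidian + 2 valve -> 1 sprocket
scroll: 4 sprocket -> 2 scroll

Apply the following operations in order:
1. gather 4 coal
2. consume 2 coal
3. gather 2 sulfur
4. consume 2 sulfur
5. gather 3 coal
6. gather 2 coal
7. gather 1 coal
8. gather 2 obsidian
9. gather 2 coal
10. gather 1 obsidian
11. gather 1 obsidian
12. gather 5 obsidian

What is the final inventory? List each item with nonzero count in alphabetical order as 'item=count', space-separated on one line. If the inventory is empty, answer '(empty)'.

Answer: coal=10 obsidian=9

Derivation:
After 1 (gather 4 coal): coal=4
After 2 (consume 2 coal): coal=2
After 3 (gather 2 sulfur): coal=2 sulfur=2
After 4 (consume 2 sulfur): coal=2
After 5 (gather 3 coal): coal=5
After 6 (gather 2 coal): coal=7
After 7 (gather 1 coal): coal=8
After 8 (gather 2 obsidian): coal=8 obsidian=2
After 9 (gather 2 coal): coal=10 obsidian=2
After 10 (gather 1 obsidian): coal=10 obsidian=3
After 11 (gather 1 obsidian): coal=10 obsidian=4
After 12 (gather 5 obsidian): coal=10 obsidian=9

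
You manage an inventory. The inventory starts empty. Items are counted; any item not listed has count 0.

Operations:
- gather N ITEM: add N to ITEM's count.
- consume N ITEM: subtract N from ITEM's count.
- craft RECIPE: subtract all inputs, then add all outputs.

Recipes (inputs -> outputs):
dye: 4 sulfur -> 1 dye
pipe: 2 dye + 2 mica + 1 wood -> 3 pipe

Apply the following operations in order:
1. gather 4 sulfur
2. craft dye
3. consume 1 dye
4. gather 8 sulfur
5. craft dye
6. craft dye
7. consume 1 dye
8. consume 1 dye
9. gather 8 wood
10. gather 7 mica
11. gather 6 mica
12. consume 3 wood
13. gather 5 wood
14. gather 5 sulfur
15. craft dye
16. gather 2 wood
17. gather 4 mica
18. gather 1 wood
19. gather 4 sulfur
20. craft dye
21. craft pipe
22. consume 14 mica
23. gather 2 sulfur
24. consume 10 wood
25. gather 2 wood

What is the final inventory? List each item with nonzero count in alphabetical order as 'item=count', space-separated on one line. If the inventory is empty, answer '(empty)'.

Answer: mica=1 pipe=3 sulfur=3 wood=4

Derivation:
After 1 (gather 4 sulfur): sulfur=4
After 2 (craft dye): dye=1
After 3 (consume 1 dye): (empty)
After 4 (gather 8 sulfur): sulfur=8
After 5 (craft dye): dye=1 sulfur=4
After 6 (craft dye): dye=2
After 7 (consume 1 dye): dye=1
After 8 (consume 1 dye): (empty)
After 9 (gather 8 wood): wood=8
After 10 (gather 7 mica): mica=7 wood=8
After 11 (gather 6 mica): mica=13 wood=8
After 12 (consume 3 wood): mica=13 wood=5
After 13 (gather 5 wood): mica=13 wood=10
After 14 (gather 5 sulfur): mica=13 sulfur=5 wood=10
After 15 (craft dye): dye=1 mica=13 sulfur=1 wood=10
After 16 (gather 2 wood): dye=1 mica=13 sulfur=1 wood=12
After 17 (gather 4 mica): dye=1 mica=17 sulfur=1 wood=12
After 18 (gather 1 wood): dye=1 mica=17 sulfur=1 wood=13
After 19 (gather 4 sulfur): dye=1 mica=17 sulfur=5 wood=13
After 20 (craft dye): dye=2 mica=17 sulfur=1 wood=13
After 21 (craft pipe): mica=15 pipe=3 sulfur=1 wood=12
After 22 (consume 14 mica): mica=1 pipe=3 sulfur=1 wood=12
After 23 (gather 2 sulfur): mica=1 pipe=3 sulfur=3 wood=12
After 24 (consume 10 wood): mica=1 pipe=3 sulfur=3 wood=2
After 25 (gather 2 wood): mica=1 pipe=3 sulfur=3 wood=4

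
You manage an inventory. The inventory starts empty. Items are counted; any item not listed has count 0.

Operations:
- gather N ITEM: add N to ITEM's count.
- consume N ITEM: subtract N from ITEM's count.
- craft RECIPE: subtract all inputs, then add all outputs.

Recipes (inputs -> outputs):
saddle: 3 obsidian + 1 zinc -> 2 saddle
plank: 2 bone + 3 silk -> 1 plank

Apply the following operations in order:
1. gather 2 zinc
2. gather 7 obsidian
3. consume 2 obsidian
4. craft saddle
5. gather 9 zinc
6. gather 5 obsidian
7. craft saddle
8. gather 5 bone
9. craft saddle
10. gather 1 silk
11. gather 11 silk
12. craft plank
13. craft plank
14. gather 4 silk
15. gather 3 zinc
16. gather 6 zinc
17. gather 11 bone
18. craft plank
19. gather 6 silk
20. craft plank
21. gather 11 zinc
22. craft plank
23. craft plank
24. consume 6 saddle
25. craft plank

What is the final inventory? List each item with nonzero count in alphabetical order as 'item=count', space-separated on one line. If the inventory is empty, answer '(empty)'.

After 1 (gather 2 zinc): zinc=2
After 2 (gather 7 obsidian): obsidian=7 zinc=2
After 3 (consume 2 obsidian): obsidian=5 zinc=2
After 4 (craft saddle): obsidian=2 saddle=2 zinc=1
After 5 (gather 9 zinc): obsidian=2 saddle=2 zinc=10
After 6 (gather 5 obsidian): obsidian=7 saddle=2 zinc=10
After 7 (craft saddle): obsidian=4 saddle=4 zinc=9
After 8 (gather 5 bone): bone=5 obsidian=4 saddle=4 zinc=9
After 9 (craft saddle): bone=5 obsidian=1 saddle=6 zinc=8
After 10 (gather 1 silk): bone=5 obsidian=1 saddle=6 silk=1 zinc=8
After 11 (gather 11 silk): bone=5 obsidian=1 saddle=6 silk=12 zinc=8
After 12 (craft plank): bone=3 obsidian=1 plank=1 saddle=6 silk=9 zinc=8
After 13 (craft plank): bone=1 obsidian=1 plank=2 saddle=6 silk=6 zinc=8
After 14 (gather 4 silk): bone=1 obsidian=1 plank=2 saddle=6 silk=10 zinc=8
After 15 (gather 3 zinc): bone=1 obsidian=1 plank=2 saddle=6 silk=10 zinc=11
After 16 (gather 6 zinc): bone=1 obsidian=1 plank=2 saddle=6 silk=10 zinc=17
After 17 (gather 11 bone): bone=12 obsidian=1 plank=2 saddle=6 silk=10 zinc=17
After 18 (craft plank): bone=10 obsidian=1 plank=3 saddle=6 silk=7 zinc=17
After 19 (gather 6 silk): bone=10 obsidian=1 plank=3 saddle=6 silk=13 zinc=17
After 20 (craft plank): bone=8 obsidian=1 plank=4 saddle=6 silk=10 zinc=17
After 21 (gather 11 zinc): bone=8 obsidian=1 plank=4 saddle=6 silk=10 zinc=28
After 22 (craft plank): bone=6 obsidian=1 plank=5 saddle=6 silk=7 zinc=28
After 23 (craft plank): bone=4 obsidian=1 plank=6 saddle=6 silk=4 zinc=28
After 24 (consume 6 saddle): bone=4 obsidian=1 plank=6 silk=4 zinc=28
After 25 (craft plank): bone=2 obsidian=1 plank=7 silk=1 zinc=28

Answer: bone=2 obsidian=1 plank=7 silk=1 zinc=28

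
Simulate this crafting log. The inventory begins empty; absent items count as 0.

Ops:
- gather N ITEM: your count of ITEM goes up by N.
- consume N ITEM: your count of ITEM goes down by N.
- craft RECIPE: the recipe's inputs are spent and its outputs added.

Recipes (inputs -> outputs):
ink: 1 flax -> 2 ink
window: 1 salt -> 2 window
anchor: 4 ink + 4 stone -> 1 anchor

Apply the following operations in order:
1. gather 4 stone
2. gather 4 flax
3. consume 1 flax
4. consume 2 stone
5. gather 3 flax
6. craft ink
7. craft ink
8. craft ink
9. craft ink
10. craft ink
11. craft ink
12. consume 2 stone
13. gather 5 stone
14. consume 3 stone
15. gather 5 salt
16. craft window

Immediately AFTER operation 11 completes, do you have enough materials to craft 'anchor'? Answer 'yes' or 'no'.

Answer: no

Derivation:
After 1 (gather 4 stone): stone=4
After 2 (gather 4 flax): flax=4 stone=4
After 3 (consume 1 flax): flax=3 stone=4
After 4 (consume 2 stone): flax=3 stone=2
After 5 (gather 3 flax): flax=6 stone=2
After 6 (craft ink): flax=5 ink=2 stone=2
After 7 (craft ink): flax=4 ink=4 stone=2
After 8 (craft ink): flax=3 ink=6 stone=2
After 9 (craft ink): flax=2 ink=8 stone=2
After 10 (craft ink): flax=1 ink=10 stone=2
After 11 (craft ink): ink=12 stone=2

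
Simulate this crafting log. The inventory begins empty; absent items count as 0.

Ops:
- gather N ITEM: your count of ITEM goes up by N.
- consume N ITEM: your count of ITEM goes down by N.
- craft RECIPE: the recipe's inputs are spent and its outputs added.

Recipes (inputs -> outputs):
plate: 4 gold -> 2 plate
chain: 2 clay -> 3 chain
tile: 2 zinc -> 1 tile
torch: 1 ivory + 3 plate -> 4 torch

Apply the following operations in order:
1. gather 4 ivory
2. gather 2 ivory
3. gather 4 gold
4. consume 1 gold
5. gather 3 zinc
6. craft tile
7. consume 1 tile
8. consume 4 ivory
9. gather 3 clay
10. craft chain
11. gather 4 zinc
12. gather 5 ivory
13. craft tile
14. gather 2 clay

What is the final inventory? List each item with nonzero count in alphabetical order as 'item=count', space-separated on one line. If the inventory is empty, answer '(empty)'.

Answer: chain=3 clay=3 gold=3 ivory=7 tile=1 zinc=3

Derivation:
After 1 (gather 4 ivory): ivory=4
After 2 (gather 2 ivory): ivory=6
After 3 (gather 4 gold): gold=4 ivory=6
After 4 (consume 1 gold): gold=3 ivory=6
After 5 (gather 3 zinc): gold=3 ivory=6 zinc=3
After 6 (craft tile): gold=3 ivory=6 tile=1 zinc=1
After 7 (consume 1 tile): gold=3 ivory=6 zinc=1
After 8 (consume 4 ivory): gold=3 ivory=2 zinc=1
After 9 (gather 3 clay): clay=3 gold=3 ivory=2 zinc=1
After 10 (craft chain): chain=3 clay=1 gold=3 ivory=2 zinc=1
After 11 (gather 4 zinc): chain=3 clay=1 gold=3 ivory=2 zinc=5
After 12 (gather 5 ivory): chain=3 clay=1 gold=3 ivory=7 zinc=5
After 13 (craft tile): chain=3 clay=1 gold=3 ivory=7 tile=1 zinc=3
After 14 (gather 2 clay): chain=3 clay=3 gold=3 ivory=7 tile=1 zinc=3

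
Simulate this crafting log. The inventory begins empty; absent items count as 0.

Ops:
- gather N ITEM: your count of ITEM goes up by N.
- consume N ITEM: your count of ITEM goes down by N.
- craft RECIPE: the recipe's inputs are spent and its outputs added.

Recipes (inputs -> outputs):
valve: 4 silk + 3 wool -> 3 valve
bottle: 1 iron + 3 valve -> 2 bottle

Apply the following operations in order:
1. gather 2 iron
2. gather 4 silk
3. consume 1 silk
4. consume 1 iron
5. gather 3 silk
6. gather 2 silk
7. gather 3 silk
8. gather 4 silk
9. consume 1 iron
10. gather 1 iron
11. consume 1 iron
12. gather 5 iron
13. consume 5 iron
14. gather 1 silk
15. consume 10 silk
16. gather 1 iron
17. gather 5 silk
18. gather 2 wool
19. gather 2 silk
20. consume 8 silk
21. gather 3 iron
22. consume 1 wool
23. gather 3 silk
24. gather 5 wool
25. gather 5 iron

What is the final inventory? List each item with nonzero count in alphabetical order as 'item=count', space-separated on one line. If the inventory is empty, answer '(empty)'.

Answer: iron=9 silk=8 wool=6

Derivation:
After 1 (gather 2 iron): iron=2
After 2 (gather 4 silk): iron=2 silk=4
After 3 (consume 1 silk): iron=2 silk=3
After 4 (consume 1 iron): iron=1 silk=3
After 5 (gather 3 silk): iron=1 silk=6
After 6 (gather 2 silk): iron=1 silk=8
After 7 (gather 3 silk): iron=1 silk=11
After 8 (gather 4 silk): iron=1 silk=15
After 9 (consume 1 iron): silk=15
After 10 (gather 1 iron): iron=1 silk=15
After 11 (consume 1 iron): silk=15
After 12 (gather 5 iron): iron=5 silk=15
After 13 (consume 5 iron): silk=15
After 14 (gather 1 silk): silk=16
After 15 (consume 10 silk): silk=6
After 16 (gather 1 iron): iron=1 silk=6
After 17 (gather 5 silk): iron=1 silk=11
After 18 (gather 2 wool): iron=1 silk=11 wool=2
After 19 (gather 2 silk): iron=1 silk=13 wool=2
After 20 (consume 8 silk): iron=1 silk=5 wool=2
After 21 (gather 3 iron): iron=4 silk=5 wool=2
After 22 (consume 1 wool): iron=4 silk=5 wool=1
After 23 (gather 3 silk): iron=4 silk=8 wool=1
After 24 (gather 5 wool): iron=4 silk=8 wool=6
After 25 (gather 5 iron): iron=9 silk=8 wool=6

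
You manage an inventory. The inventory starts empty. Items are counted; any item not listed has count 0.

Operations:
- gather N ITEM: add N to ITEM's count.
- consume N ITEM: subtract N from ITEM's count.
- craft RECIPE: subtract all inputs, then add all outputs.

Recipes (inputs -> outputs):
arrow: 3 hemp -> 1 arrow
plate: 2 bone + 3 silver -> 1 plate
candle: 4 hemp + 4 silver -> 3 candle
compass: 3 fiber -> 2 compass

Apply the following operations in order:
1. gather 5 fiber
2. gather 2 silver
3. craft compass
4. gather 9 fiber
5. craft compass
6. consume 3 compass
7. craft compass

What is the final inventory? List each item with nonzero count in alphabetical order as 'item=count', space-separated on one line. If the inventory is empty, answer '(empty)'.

After 1 (gather 5 fiber): fiber=5
After 2 (gather 2 silver): fiber=5 silver=2
After 3 (craft compass): compass=2 fiber=2 silver=2
After 4 (gather 9 fiber): compass=2 fiber=11 silver=2
After 5 (craft compass): compass=4 fiber=8 silver=2
After 6 (consume 3 compass): compass=1 fiber=8 silver=2
After 7 (craft compass): compass=3 fiber=5 silver=2

Answer: compass=3 fiber=5 silver=2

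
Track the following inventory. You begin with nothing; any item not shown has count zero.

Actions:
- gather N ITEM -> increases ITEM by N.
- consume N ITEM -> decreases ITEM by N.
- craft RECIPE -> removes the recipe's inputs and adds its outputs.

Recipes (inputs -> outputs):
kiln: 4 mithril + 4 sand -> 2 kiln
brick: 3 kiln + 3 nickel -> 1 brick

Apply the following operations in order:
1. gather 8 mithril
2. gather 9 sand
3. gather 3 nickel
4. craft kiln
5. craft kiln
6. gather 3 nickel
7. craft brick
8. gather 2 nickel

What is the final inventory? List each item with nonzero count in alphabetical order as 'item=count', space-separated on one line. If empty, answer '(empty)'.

Answer: brick=1 kiln=1 nickel=5 sand=1

Derivation:
After 1 (gather 8 mithril): mithril=8
After 2 (gather 9 sand): mithril=8 sand=9
After 3 (gather 3 nickel): mithril=8 nickel=3 sand=9
After 4 (craft kiln): kiln=2 mithril=4 nickel=3 sand=5
After 5 (craft kiln): kiln=4 nickel=3 sand=1
After 6 (gather 3 nickel): kiln=4 nickel=6 sand=1
After 7 (craft brick): brick=1 kiln=1 nickel=3 sand=1
After 8 (gather 2 nickel): brick=1 kiln=1 nickel=5 sand=1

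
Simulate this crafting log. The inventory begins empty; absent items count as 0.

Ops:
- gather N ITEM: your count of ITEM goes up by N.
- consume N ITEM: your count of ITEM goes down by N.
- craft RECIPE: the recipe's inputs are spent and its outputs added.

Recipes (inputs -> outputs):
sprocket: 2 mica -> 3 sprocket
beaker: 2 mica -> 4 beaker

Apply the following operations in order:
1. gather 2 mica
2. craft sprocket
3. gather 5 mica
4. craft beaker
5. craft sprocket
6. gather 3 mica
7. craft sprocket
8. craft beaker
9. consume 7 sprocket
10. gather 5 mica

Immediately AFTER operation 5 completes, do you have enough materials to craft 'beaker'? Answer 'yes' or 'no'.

After 1 (gather 2 mica): mica=2
After 2 (craft sprocket): sprocket=3
After 3 (gather 5 mica): mica=5 sprocket=3
After 4 (craft beaker): beaker=4 mica=3 sprocket=3
After 5 (craft sprocket): beaker=4 mica=1 sprocket=6

Answer: no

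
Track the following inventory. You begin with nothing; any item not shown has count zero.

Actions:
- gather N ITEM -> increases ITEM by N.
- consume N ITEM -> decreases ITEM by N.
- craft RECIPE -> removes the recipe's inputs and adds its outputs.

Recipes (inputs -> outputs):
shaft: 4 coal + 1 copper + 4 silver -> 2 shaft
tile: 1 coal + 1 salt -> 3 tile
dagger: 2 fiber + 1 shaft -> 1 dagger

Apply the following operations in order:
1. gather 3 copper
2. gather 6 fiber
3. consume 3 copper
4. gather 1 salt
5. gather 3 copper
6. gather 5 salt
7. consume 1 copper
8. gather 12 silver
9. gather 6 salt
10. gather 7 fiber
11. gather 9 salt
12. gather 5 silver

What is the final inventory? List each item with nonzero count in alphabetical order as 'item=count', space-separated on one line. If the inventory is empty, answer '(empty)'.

After 1 (gather 3 copper): copper=3
After 2 (gather 6 fiber): copper=3 fiber=6
After 3 (consume 3 copper): fiber=6
After 4 (gather 1 salt): fiber=6 salt=1
After 5 (gather 3 copper): copper=3 fiber=6 salt=1
After 6 (gather 5 salt): copper=3 fiber=6 salt=6
After 7 (consume 1 copper): copper=2 fiber=6 salt=6
After 8 (gather 12 silver): copper=2 fiber=6 salt=6 silver=12
After 9 (gather 6 salt): copper=2 fiber=6 salt=12 silver=12
After 10 (gather 7 fiber): copper=2 fiber=13 salt=12 silver=12
After 11 (gather 9 salt): copper=2 fiber=13 salt=21 silver=12
After 12 (gather 5 silver): copper=2 fiber=13 salt=21 silver=17

Answer: copper=2 fiber=13 salt=21 silver=17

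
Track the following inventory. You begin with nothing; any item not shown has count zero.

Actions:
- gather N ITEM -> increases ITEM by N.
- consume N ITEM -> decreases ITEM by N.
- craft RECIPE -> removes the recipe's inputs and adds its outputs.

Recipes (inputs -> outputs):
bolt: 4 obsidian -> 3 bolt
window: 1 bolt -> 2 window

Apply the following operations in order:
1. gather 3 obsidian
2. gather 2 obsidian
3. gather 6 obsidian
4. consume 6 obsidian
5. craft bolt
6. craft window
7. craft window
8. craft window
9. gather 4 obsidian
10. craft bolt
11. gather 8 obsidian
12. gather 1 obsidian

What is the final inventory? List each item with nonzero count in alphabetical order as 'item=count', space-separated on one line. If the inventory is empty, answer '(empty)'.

Answer: bolt=3 obsidian=10 window=6

Derivation:
After 1 (gather 3 obsidian): obsidian=3
After 2 (gather 2 obsidian): obsidian=5
After 3 (gather 6 obsidian): obsidian=11
After 4 (consume 6 obsidian): obsidian=5
After 5 (craft bolt): bolt=3 obsidian=1
After 6 (craft window): bolt=2 obsidian=1 window=2
After 7 (craft window): bolt=1 obsidian=1 window=4
After 8 (craft window): obsidian=1 window=6
After 9 (gather 4 obsidian): obsidian=5 window=6
After 10 (craft bolt): bolt=3 obsidian=1 window=6
After 11 (gather 8 obsidian): bolt=3 obsidian=9 window=6
After 12 (gather 1 obsidian): bolt=3 obsidian=10 window=6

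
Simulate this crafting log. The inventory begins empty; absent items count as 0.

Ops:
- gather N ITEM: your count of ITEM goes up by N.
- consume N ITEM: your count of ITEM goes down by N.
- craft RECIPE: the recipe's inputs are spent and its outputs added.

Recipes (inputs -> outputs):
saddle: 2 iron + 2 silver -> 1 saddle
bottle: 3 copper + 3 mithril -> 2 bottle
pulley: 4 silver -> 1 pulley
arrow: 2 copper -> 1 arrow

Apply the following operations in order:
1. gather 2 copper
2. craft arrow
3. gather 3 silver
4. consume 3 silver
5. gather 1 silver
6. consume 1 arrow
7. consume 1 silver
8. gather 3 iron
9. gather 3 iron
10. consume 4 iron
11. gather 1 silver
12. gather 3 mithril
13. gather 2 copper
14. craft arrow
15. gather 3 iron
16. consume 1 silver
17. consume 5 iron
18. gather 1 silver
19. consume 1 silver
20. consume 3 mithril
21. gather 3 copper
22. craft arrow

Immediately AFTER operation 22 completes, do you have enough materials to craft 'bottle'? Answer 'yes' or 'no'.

After 1 (gather 2 copper): copper=2
After 2 (craft arrow): arrow=1
After 3 (gather 3 silver): arrow=1 silver=3
After 4 (consume 3 silver): arrow=1
After 5 (gather 1 silver): arrow=1 silver=1
After 6 (consume 1 arrow): silver=1
After 7 (consume 1 silver): (empty)
After 8 (gather 3 iron): iron=3
After 9 (gather 3 iron): iron=6
After 10 (consume 4 iron): iron=2
After 11 (gather 1 silver): iron=2 silver=1
After 12 (gather 3 mithril): iron=2 mithril=3 silver=1
After 13 (gather 2 copper): copper=2 iron=2 mithril=3 silver=1
After 14 (craft arrow): arrow=1 iron=2 mithril=3 silver=1
After 15 (gather 3 iron): arrow=1 iron=5 mithril=3 silver=1
After 16 (consume 1 silver): arrow=1 iron=5 mithril=3
After 17 (consume 5 iron): arrow=1 mithril=3
After 18 (gather 1 silver): arrow=1 mithril=3 silver=1
After 19 (consume 1 silver): arrow=1 mithril=3
After 20 (consume 3 mithril): arrow=1
After 21 (gather 3 copper): arrow=1 copper=3
After 22 (craft arrow): arrow=2 copper=1

Answer: no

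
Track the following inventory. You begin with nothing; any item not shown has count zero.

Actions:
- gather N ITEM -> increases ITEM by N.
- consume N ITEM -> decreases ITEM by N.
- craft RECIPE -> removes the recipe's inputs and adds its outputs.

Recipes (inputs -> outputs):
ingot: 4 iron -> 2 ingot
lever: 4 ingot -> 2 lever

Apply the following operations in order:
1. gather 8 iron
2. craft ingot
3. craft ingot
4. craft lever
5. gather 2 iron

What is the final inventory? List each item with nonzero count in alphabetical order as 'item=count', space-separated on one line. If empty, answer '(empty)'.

After 1 (gather 8 iron): iron=8
After 2 (craft ingot): ingot=2 iron=4
After 3 (craft ingot): ingot=4
After 4 (craft lever): lever=2
After 5 (gather 2 iron): iron=2 lever=2

Answer: iron=2 lever=2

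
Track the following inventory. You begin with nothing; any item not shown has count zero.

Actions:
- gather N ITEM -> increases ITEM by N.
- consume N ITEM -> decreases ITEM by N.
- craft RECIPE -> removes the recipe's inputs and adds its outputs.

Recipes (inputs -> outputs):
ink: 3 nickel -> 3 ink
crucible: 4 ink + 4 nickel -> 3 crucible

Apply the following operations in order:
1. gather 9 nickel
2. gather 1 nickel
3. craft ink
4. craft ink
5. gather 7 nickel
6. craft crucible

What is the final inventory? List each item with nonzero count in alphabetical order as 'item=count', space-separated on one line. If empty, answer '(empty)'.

Answer: crucible=3 ink=2 nickel=7

Derivation:
After 1 (gather 9 nickel): nickel=9
After 2 (gather 1 nickel): nickel=10
After 3 (craft ink): ink=3 nickel=7
After 4 (craft ink): ink=6 nickel=4
After 5 (gather 7 nickel): ink=6 nickel=11
After 6 (craft crucible): crucible=3 ink=2 nickel=7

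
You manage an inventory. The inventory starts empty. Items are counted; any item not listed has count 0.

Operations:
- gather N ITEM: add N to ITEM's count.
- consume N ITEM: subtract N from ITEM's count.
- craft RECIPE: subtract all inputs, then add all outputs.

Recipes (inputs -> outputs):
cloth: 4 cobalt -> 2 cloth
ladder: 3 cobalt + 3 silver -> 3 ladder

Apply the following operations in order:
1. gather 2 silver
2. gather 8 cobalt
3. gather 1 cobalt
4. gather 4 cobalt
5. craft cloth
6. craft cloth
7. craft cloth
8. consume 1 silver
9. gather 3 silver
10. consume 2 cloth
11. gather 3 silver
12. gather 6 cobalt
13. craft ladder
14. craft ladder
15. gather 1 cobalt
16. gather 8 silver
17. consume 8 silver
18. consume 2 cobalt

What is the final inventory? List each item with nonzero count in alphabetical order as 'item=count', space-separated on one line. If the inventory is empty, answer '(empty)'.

Answer: cloth=4 ladder=6 silver=1

Derivation:
After 1 (gather 2 silver): silver=2
After 2 (gather 8 cobalt): cobalt=8 silver=2
After 3 (gather 1 cobalt): cobalt=9 silver=2
After 4 (gather 4 cobalt): cobalt=13 silver=2
After 5 (craft cloth): cloth=2 cobalt=9 silver=2
After 6 (craft cloth): cloth=4 cobalt=5 silver=2
After 7 (craft cloth): cloth=6 cobalt=1 silver=2
After 8 (consume 1 silver): cloth=6 cobalt=1 silver=1
After 9 (gather 3 silver): cloth=6 cobalt=1 silver=4
After 10 (consume 2 cloth): cloth=4 cobalt=1 silver=4
After 11 (gather 3 silver): cloth=4 cobalt=1 silver=7
After 12 (gather 6 cobalt): cloth=4 cobalt=7 silver=7
After 13 (craft ladder): cloth=4 cobalt=4 ladder=3 silver=4
After 14 (craft ladder): cloth=4 cobalt=1 ladder=6 silver=1
After 15 (gather 1 cobalt): cloth=4 cobalt=2 ladder=6 silver=1
After 16 (gather 8 silver): cloth=4 cobalt=2 ladder=6 silver=9
After 17 (consume 8 silver): cloth=4 cobalt=2 ladder=6 silver=1
After 18 (consume 2 cobalt): cloth=4 ladder=6 silver=1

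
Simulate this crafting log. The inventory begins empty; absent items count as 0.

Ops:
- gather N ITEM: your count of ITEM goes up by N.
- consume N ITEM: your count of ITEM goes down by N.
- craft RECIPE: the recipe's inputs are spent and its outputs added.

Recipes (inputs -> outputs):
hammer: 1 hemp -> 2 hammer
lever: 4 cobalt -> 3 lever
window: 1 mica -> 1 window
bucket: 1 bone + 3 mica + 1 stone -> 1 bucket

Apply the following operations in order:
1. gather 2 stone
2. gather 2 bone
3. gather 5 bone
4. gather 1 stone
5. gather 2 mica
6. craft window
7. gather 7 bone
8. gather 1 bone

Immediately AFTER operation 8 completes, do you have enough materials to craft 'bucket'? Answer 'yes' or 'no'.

After 1 (gather 2 stone): stone=2
After 2 (gather 2 bone): bone=2 stone=2
After 3 (gather 5 bone): bone=7 stone=2
After 4 (gather 1 stone): bone=7 stone=3
After 5 (gather 2 mica): bone=7 mica=2 stone=3
After 6 (craft window): bone=7 mica=1 stone=3 window=1
After 7 (gather 7 bone): bone=14 mica=1 stone=3 window=1
After 8 (gather 1 bone): bone=15 mica=1 stone=3 window=1

Answer: no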